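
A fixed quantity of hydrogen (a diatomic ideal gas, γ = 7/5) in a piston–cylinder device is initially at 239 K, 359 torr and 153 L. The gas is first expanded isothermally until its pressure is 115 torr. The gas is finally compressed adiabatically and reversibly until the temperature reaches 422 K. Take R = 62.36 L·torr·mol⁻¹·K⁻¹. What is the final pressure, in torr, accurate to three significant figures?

P₃ ≈ 841 torr

Isothermal, so P V is constant: T₂ = T₁; V₂ = V₁·(P₁/P₂) = 477.6 L.
Reversible adiabatic, γ = 7/5: P₃ = P₂·(T₃/T₂)^(γ/(γ−1)) = 841.2 torr; V₃ = V₂·(T₂/T₃)^(1/(γ−1)) = 115.3 L.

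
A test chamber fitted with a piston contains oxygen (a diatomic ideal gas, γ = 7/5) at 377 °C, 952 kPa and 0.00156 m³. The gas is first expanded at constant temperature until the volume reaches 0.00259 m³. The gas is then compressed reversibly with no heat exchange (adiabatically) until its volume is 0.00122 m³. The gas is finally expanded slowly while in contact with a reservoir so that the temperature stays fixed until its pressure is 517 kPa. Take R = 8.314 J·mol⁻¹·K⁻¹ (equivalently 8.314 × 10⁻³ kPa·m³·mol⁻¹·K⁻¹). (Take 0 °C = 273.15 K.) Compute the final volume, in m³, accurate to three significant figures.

Convert: T₁ = 650.1 K.
T constant ⇒ Boyle's law P V = const: T₂ = T₁; P₂ = P₁·(V₁/V₂) = 573.4 kPa.
Reversible adiabatic, γ = 7/5: T₃ = T₂·(V₂/V₃)^(γ−1) = 878.6 K; P₃ = P₂·(V₂/V₃)^γ = 1645 kPa.
Isothermal, so P V is constant: T₄ = T₃; V₄ = V₃·(P₃/P₄) = 0.003882 m³.

V₄ ≈ 0.00388 m³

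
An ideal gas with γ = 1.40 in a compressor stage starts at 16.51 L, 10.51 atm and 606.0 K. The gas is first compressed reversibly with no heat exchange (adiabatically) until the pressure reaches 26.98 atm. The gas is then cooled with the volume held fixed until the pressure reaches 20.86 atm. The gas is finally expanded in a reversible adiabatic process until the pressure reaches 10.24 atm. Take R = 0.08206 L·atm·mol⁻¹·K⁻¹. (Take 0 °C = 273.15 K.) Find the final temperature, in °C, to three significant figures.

T₄ ≈ 227 °C

Reversible adiabatic, γ = 1.40: T₂ = T₁·(P₂/P₁)^((γ−1)/γ) = 793.3 K; V₂ = V₁·(P₁/P₂)^(1/γ) = 8.420 L.
V constant ⇒ P ∝ T: V₃ = V₂; T₃ = T₂·(P₃/P₂) = 613.4 K.
Reversible adiabatic, γ = 1.40: T₄ = T₃·(P₄/P₃)^((γ−1)/γ) = 500.5 K; V₄ = V₃·(P₃/P₄)^(1/γ) = 14.00 L.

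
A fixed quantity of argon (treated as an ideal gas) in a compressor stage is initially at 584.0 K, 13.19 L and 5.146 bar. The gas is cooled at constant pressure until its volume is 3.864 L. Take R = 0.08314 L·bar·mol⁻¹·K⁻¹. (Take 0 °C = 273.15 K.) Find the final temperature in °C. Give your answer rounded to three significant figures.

T₂ ≈ -102 °C

P constant ⇒ V ∝ T: P₂ = P₁; T₂ = T₁·(V₂/V₁) = 171.1 K.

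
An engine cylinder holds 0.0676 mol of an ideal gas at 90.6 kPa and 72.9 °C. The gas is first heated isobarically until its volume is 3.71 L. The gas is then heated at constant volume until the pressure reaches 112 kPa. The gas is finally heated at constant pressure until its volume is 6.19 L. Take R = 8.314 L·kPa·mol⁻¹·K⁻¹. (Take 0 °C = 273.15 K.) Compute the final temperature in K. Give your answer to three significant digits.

T₄ ≈ 1.23e+03 K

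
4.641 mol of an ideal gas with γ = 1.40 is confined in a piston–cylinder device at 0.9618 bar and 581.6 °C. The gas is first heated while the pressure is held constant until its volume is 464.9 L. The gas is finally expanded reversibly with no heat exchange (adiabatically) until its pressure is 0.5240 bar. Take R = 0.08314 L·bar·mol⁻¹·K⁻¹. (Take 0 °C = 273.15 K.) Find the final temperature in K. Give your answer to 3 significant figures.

T₃ ≈ 974 K

Convert: T₁ = 854.8 K.
From PV = nRT: V₁ = nRT₁/P₁ = 342.9 L.
P constant ⇒ V ∝ T: P₂ = P₁; T₂ = T₁·(V₂/V₁) = 1159 K.
Reversible adiabatic, γ = 1.40: T₃ = T₂·(P₃/P₂)^((γ−1)/γ) = 974.2 K; V₃ = V₂·(P₂/P₃)^(1/γ) = 717.4 L.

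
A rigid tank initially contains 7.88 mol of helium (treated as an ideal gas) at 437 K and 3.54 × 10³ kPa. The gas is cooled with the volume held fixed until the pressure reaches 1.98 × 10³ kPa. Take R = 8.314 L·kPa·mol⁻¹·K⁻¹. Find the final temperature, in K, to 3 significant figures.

From PV = nRT: V₁ = nRT₁/P₁ = 8.088 L.
Isochoric, so P/T is constant: V₂ = V₁; T₂ = T₁·(P₂/P₁) = 244.4 K.

T₂ ≈ 244 K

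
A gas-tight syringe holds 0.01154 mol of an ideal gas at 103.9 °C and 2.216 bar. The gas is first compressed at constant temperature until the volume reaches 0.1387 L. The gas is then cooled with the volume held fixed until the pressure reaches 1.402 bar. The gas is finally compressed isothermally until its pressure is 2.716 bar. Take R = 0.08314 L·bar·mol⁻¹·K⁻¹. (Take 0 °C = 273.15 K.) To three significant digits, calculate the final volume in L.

V₄ ≈ 0.0716 L

Convert: T₁ = 377.0 K.
From PV = nRT: V₁ = nRT₁/P₁ = 0.1632 L.
Isothermal, so P V is constant: T₂ = T₁; P₂ = P₁·(V₁/V₂) = 2.608 bar.
Isochoric, so P/T is constant: V₃ = V₂; T₃ = T₂·(P₃/P₂) = 202.7 K.
T constant ⇒ Boyle's law P V = const: T₄ = T₃; V₄ = V₃·(P₃/P₄) = 0.07160 L.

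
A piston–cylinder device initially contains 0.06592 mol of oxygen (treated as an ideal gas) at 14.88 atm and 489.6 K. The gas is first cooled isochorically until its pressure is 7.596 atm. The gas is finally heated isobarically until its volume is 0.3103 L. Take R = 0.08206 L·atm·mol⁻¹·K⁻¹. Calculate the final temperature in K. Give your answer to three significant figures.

T₃ ≈ 436 K

From PV = nRT: V₁ = nRT₁/P₁ = 0.1780 L.
Isochoric, so P/T is constant: V₂ = V₁; T₂ = T₁·(P₂/P₁) = 249.9 K.
Isobaric, so V/T is constant: P₃ = P₂; T₃ = T₂·(V₃/V₂) = 435.7 K.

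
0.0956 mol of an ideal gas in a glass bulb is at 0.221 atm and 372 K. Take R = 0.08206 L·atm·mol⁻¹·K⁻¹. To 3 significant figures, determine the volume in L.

V ≈ 13.2 L

PV = nRT ⇒ V = nRT/P = (0.0956 × 0.08206 × 372) / 0.221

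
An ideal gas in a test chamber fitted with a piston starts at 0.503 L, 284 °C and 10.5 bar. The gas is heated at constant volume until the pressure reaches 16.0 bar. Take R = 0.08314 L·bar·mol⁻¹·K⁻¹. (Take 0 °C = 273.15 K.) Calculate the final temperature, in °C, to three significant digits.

Convert: T₁ = 557.1 K.
Isochoric, so P/T is constant: V₂ = V₁; T₂ = T₁·(P₂/P₁) = 849.0 K.

T₂ ≈ 576 °C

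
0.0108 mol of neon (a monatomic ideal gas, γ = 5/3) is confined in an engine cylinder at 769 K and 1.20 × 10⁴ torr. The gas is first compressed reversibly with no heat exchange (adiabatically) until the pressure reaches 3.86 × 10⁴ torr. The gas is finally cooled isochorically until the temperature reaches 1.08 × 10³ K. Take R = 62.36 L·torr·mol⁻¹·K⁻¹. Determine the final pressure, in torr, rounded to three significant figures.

From PV = nRT: V₁ = nRT₁/P₁ = 0.04316 L.
Reversible adiabatic, γ = 5/3: T₂ = T₁·(P₂/P₁)^((γ−1)/γ) = 1227 K; V₂ = V₁·(P₁/P₂)^(1/γ) = 0.02141 L.
V constant ⇒ P ∝ T: V₃ = V₂; P₃ = P₂·(T₃/T₂) = 3.397e+04 torr.

P₃ ≈ 3.40e+04 torr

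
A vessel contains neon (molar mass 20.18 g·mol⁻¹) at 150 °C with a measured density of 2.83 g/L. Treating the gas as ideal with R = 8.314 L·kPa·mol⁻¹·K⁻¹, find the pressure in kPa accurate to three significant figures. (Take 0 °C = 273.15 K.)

P ≈ 493 kPa

ρ = PM/(RT) ⇒ P = ρRT/M = (2.83 × 8.314 × 423.1) / 20.18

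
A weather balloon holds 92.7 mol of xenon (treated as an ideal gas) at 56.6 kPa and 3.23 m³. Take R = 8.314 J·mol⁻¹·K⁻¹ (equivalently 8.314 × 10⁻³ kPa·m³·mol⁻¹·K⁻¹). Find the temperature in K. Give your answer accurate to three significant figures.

T ≈ 237 K

PV = nRT ⇒ T = PV/(nR) = (56.6 × 3.23) / (92.7 × 8.314 × 10⁻³)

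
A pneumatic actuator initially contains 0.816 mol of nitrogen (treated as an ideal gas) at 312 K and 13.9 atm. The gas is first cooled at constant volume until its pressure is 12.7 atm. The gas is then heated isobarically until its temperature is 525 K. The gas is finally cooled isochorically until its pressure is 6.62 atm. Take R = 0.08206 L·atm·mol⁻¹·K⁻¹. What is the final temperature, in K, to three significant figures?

From PV = nRT: V₁ = nRT₁/P₁ = 1.503 L.
Isochoric, so P/T is constant: V₂ = V₁; T₂ = T₁·(P₂/P₁) = 285.1 K.
P constant ⇒ V ∝ T: P₃ = P₂; V₃ = V₂·(T₃/T₂) = 2.768 L.
V constant ⇒ P ∝ T: V₄ = V₃; T₄ = T₃·(P₄/P₃) = 273.7 K.

T₄ ≈ 274 K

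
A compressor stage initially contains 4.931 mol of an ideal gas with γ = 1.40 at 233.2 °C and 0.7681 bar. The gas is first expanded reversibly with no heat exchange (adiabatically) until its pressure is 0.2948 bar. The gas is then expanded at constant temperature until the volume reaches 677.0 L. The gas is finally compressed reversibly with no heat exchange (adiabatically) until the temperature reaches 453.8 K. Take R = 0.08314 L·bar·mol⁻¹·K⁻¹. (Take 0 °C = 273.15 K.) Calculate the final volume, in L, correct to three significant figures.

V₄ ≈ 449 L

Convert: T₁ = 506.3 K.
From PV = nRT: V₁ = nRT₁/P₁ = 270.3 L.
Reversible adiabatic, γ = 1.40: T₂ = T₁·(P₂/P₁)^((γ−1)/γ) = 385.1 K; V₂ = V₁·(P₁/P₂)^(1/γ) = 535.6 L.
T constant ⇒ Boyle's law P V = const: T₃ = T₂; P₃ = P₂·(V₂/V₃) = 0.2332 bar.
Reversible adiabatic, γ = 1.40: P₄ = P₃·(T₄/T₃)^(γ/(γ−1)) = 0.4141 bar; V₄ = V₃·(T₃/T₄)^(1/(γ−1)) = 449.3 L.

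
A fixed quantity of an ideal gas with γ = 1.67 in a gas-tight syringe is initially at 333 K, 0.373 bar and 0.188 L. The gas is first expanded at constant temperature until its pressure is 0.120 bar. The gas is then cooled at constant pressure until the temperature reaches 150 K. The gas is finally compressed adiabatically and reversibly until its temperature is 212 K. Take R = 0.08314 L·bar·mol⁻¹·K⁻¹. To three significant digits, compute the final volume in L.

T constant ⇒ Boyle's law P V = const: T₂ = T₁; V₂ = V₁·(P₁/P₂) = 0.5844 L.
Isobaric, so V/T is constant: P₃ = P₂; V₃ = V₂·(T₃/T₂) = 0.2632 L.
Reversible adiabatic, γ = 1.67: P₄ = P₃·(T₄/T₃)^(γ/(γ−1)) = 0.2842 bar; V₄ = V₃·(T₃/T₄)^(1/(γ−1)) = 0.1571 L.

V₄ ≈ 0.157 L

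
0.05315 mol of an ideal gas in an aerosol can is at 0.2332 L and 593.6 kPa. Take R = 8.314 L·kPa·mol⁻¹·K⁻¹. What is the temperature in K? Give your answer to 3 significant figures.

PV = nRT ⇒ T = PV/(nR) = (593.6 × 0.2332) / (0.05315 × 8.314)

T ≈ 313 K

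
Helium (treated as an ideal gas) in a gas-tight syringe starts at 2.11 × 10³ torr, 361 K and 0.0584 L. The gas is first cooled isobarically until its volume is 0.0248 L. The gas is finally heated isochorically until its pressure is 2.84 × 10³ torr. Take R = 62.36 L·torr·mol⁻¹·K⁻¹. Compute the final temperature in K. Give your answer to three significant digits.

T₃ ≈ 206 K

Isobaric, so V/T is constant: P₂ = P₁; T₂ = T₁·(V₂/V₁) = 153.3 K.
V constant ⇒ P ∝ T: V₃ = V₂; T₃ = T₂·(P₃/P₂) = 206.3 K.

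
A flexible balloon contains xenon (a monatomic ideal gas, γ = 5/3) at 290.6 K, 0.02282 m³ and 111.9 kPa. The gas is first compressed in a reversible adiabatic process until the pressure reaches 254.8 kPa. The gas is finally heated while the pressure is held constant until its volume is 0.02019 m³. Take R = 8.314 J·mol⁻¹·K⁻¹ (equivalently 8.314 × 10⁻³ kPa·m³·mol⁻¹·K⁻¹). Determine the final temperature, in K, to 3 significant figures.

Adiabatic (γ = 5/3), T V^(γ−1) and P V^γ constant: T₂ = T₁·(P₂/P₁)^((γ−1)/γ) = 403.9 K; V₂ = V₁·(P₁/P₂)^(1/γ) = 0.01393 m³.
P constant ⇒ V ∝ T: P₃ = P₂; T₃ = T₂·(V₃/V₂) = 585.4 K.

T₃ ≈ 585 K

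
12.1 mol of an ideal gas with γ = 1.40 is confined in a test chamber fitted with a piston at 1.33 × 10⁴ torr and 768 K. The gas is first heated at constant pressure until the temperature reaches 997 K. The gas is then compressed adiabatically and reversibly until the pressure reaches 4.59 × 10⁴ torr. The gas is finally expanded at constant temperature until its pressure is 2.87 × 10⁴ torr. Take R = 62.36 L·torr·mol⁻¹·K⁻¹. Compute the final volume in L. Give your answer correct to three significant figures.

From PV = nRT: V₁ = nRT₁/P₁ = 43.57 L.
P constant ⇒ V ∝ T: P₂ = P₁; V₂ = V₁·(T₂/T₁) = 56.56 L.
Reversible adiabatic, γ = 1.40: T₃ = T₂·(P₃/P₂)^((γ−1)/γ) = 1420 K; V₃ = V₂·(P₂/P₃)^(1/γ) = 23.35 L.
T constant ⇒ Boyle's law P V = const: T₄ = T₃; V₄ = V₃·(P₃/P₄) = 37.34 L.

V₄ ≈ 37.3 L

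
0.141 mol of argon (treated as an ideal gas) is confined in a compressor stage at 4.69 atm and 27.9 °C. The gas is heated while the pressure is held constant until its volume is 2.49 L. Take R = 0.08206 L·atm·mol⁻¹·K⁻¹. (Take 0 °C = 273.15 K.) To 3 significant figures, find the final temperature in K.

Convert: T₁ = 301.0 K.
From PV = nRT: V₁ = nRT₁/P₁ = 0.7427 L.
Isobaric, so V/T is constant: P₂ = P₁; T₂ = T₁·(V₂/V₁) = 1009 K.

T₂ ≈ 1.01e+03 K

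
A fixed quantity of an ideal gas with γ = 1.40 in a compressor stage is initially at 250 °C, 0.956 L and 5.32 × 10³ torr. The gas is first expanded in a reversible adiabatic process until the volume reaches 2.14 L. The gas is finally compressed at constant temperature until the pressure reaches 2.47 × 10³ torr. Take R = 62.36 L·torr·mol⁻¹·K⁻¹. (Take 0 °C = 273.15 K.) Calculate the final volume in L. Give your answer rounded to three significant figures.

V₃ ≈ 1.49 L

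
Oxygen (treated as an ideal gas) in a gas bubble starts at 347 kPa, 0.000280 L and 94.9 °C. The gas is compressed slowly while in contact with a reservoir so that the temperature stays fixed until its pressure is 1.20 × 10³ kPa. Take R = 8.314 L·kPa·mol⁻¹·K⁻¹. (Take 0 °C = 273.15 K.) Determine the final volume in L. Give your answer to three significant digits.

Convert: T₁ = 368.0 K.
Isothermal, so P V is constant: T₂ = T₁; V₂ = V₁·(P₁/P₂) = 8.097e-05 L.

V₂ ≈ 8.10e-05 L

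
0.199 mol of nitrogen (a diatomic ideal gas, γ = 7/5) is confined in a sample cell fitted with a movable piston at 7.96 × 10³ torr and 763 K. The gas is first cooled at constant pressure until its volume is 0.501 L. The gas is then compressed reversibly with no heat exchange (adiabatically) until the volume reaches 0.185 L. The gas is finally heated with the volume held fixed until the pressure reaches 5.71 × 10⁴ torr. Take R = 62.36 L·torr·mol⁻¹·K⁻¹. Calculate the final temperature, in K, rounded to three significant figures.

T₄ ≈ 851 K

From PV = nRT: V₁ = nRT₁/P₁ = 1.190 L.
P constant ⇒ V ∝ T: P₂ = P₁; T₂ = T₁·(V₂/V₁) = 321.4 K.
Reversible adiabatic, γ = 7/5: T₃ = T₂·(V₂/V₃)^(γ−1) = 478.7 K; P₃ = P₂·(V₂/V₃)^γ = 3.211e+04 torr.
Isochoric, so P/T is constant: V₄ = V₃; T₄ = T₃·(P₄/P₃) = 851.2 K.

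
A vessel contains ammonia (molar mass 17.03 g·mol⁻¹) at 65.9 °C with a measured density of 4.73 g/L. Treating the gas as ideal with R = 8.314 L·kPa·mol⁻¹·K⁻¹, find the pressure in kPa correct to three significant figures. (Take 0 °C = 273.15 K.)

ρ = PM/(RT) ⇒ P = ρRT/M = (4.73 × 8.314 × 339.0) / 17.03

P ≈ 783 kPa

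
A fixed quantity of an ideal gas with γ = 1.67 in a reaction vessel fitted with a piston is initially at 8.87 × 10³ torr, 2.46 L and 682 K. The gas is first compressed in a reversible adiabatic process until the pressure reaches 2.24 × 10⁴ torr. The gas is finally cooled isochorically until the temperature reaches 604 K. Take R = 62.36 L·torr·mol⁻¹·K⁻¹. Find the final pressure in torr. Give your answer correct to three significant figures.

P₃ ≈ 1.37e+04 torr

Reversible adiabatic, γ = 1.67: T₂ = T₁·(P₂/P₁)^((γ−1)/γ) = 989.0 K; V₂ = V₁·(P₁/P₂)^(1/γ) = 1.413 L.
V constant ⇒ P ∝ T: V₃ = V₂; P₃ = P₂·(T₃/T₂) = 1.368e+04 torr.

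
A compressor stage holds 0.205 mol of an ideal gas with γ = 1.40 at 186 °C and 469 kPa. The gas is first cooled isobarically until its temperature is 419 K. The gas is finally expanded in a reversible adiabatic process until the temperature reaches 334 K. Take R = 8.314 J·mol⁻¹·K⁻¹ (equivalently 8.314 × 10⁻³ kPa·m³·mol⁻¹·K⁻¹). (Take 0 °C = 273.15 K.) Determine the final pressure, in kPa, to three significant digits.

Convert: T₁ = 459.1 K.
From PV = nRT: V₁ = nRT₁/P₁ = 0.001669 m³.
P constant ⇒ V ∝ T: P₂ = P₁; V₂ = V₁·(T₂/T₁) = 0.001523 m³.
Adiabatic (γ = 1.40), T V^(γ−1) and P V^γ constant: P₃ = P₂·(T₃/T₂)^(γ/(γ−1)) = 212.1 kPa; V₃ = V₂·(T₂/T₃)^(1/(γ−1)) = 0.002684 m³.

P₃ ≈ 212 kPa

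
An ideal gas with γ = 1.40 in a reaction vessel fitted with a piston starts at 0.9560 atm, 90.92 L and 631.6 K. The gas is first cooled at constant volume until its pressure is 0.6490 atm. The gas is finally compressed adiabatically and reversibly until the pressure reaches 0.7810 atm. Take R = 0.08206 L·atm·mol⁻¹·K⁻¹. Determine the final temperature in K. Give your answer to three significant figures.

T₃ ≈ 452 K

V constant ⇒ P ∝ T: V₂ = V₁; T₂ = T₁·(P₂/P₁) = 428.8 K.
Adiabatic (γ = 1.40), T V^(γ−1) and P V^γ constant: T₃ = T₂·(P₃/P₂)^((γ−1)/γ) = 452.1 K; V₃ = V₂·(P₂/P₃)^(1/γ) = 79.66 L.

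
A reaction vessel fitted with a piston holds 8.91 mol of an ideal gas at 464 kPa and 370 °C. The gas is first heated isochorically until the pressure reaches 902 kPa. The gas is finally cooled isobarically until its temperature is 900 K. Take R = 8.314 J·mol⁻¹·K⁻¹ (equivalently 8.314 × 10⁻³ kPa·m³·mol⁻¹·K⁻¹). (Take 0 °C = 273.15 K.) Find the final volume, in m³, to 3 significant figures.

V₃ ≈ 0.0739 m³

Convert: T₁ = 643.1 K.
From PV = nRT: V₁ = nRT₁/P₁ = 0.1027 m³.
Isochoric, so P/T is constant: V₂ = V₁; T₂ = T₁·(P₂/P₁) = 1250 K.
Isobaric, so V/T is constant: P₃ = P₂; V₃ = V₂·(T₃/T₂) = 0.07391 m³.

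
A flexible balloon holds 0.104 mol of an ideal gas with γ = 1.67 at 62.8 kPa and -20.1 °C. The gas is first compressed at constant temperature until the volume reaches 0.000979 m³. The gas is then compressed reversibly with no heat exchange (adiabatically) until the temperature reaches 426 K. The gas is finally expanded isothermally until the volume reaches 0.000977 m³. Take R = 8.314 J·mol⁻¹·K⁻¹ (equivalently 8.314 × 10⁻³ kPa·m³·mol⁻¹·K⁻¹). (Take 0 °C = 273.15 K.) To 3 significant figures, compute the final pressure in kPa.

Convert: T₁ = 253.0 K.
From PV = nRT: V₁ = nRT₁/P₁ = 0.003484 m³.
Isothermal, so P V is constant: T₂ = T₁; P₂ = P₁·(V₁/V₂) = 223.5 kPa.
Reversible adiabatic, γ = 1.67: P₃ = P₂·(T₃/T₂)^(γ/(γ−1)) = 818.6 kPa; V₃ = V₂·(T₂/T₃)^(1/(γ−1)) = 0.0004500 m³.
T constant ⇒ Boyle's law P V = const: T₄ = T₃; P₄ = P₃·(V₃/V₄) = 377.0 kPa.

P₄ ≈ 377 kPa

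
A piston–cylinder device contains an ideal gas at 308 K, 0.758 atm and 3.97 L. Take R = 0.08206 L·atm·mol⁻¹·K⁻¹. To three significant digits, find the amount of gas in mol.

PV = nRT ⇒ n = PV/(RT) = (0.758 × 3.97) / (0.08206 × 308)

n ≈ 0.119 mol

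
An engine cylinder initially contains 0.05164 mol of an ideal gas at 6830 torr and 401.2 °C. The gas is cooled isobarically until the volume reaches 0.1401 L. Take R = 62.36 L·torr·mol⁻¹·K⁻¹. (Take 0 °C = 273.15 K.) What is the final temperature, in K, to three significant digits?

Convert: T₁ = 674.3 K.
From PV = nRT: V₁ = nRT₁/P₁ = 0.3179 L.
P constant ⇒ V ∝ T: P₂ = P₁; T₂ = T₁·(V₂/V₁) = 297.1 K.

T₂ ≈ 297 K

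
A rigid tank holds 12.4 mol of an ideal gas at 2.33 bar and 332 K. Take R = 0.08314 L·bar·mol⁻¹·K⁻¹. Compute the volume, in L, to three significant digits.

PV = nRT ⇒ V = nRT/P = (12.4 × 0.08314 × 332) / 2.33

V ≈ 147 L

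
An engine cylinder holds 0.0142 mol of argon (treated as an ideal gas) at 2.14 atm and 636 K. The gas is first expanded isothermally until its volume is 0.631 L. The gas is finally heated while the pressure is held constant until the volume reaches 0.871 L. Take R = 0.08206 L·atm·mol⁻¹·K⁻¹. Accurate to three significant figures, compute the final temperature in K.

T₃ ≈ 878 K

From PV = nRT: V₁ = nRT₁/P₁ = 0.3463 L.
Isothermal, so P V is constant: T₂ = T₁; P₂ = P₁·(V₁/V₂) = 1.174 atm.
P constant ⇒ V ∝ T: P₃ = P₂; T₃ = T₂·(V₃/V₂) = 877.9 K.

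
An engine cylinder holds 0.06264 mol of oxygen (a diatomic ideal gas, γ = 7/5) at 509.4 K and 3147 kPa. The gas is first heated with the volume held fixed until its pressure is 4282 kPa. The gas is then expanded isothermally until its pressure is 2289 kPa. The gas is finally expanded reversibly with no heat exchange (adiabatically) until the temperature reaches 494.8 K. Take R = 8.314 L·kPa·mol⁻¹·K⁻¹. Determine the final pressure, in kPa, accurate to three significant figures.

From PV = nRT: V₁ = nRT₁/P₁ = 0.08430 L.
V constant ⇒ P ∝ T: V₂ = V₁; T₂ = T₁·(P₂/P₁) = 693.1 K.
Isothermal, so P V is constant: T₃ = T₂; V₃ = V₂·(P₂/P₃) = 0.1577 L.
Adiabatic (γ = 7/5), T V^(γ−1) and P V^γ constant: P₄ = P₃·(T₄/T₃)^(γ/(γ−1)) = 703.6 kPa; V₄ = V₃·(T₃/T₄)^(1/(γ−1)) = 0.3662 L.

P₄ ≈ 704 kPa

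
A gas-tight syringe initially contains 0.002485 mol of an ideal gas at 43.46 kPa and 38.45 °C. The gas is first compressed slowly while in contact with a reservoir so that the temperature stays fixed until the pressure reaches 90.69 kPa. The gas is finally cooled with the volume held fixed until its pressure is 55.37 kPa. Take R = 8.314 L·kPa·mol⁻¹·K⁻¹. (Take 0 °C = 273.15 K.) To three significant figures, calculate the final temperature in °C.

Convert: T₁ = 311.6 K.
From PV = nRT: V₁ = nRT₁/P₁ = 0.1481 L.
Isothermal, so P V is constant: T₂ = T₁; V₂ = V₁·(P₁/P₂) = 0.07099 L.
V constant ⇒ P ∝ T: V₃ = V₂; T₃ = T₂·(P₃/P₂) = 190.2 K.

T₃ ≈ -82.9 °C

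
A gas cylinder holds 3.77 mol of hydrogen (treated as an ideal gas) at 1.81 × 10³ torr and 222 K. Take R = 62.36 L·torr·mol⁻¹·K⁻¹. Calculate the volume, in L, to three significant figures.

V ≈ 28.8 L

PV = nRT ⇒ V = nRT/P = (3.77 × 62.36 × 222) / 1.81e+03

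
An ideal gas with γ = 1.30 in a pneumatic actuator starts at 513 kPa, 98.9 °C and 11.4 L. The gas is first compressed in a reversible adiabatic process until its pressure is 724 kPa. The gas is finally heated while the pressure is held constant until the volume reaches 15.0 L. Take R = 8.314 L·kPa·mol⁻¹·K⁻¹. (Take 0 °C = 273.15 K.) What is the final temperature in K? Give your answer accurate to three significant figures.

T₃ ≈ 691 K

Convert: T₁ = 372.0 K.
Adiabatic (γ = 1.30), T V^(γ−1) and P V^γ constant: T₂ = T₁·(P₂/P₁)^((γ−1)/γ) = 402.8 K; V₂ = V₁·(P₁/P₂)^(1/γ) = 8.746 L.
P constant ⇒ V ∝ T: P₃ = P₂; T₃ = T₂·(V₃/V₂) = 690.9 K.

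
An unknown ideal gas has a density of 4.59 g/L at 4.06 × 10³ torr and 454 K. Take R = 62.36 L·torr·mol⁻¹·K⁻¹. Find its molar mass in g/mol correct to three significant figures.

M ≈ 32.0 g/mol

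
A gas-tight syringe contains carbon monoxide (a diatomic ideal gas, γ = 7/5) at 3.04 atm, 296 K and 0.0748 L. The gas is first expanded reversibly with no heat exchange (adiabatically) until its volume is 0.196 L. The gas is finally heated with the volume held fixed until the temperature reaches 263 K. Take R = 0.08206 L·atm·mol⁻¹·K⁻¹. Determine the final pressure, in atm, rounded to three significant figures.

Reversible adiabatic, γ = 7/5: T₂ = T₁·(V₁/V₂)^(γ−1) = 201.3 K; P₂ = P₁·(V₁/V₂)^γ = 0.7892 atm.
V constant ⇒ P ∝ T: V₃ = V₂; P₃ = P₂·(T₃/T₂) = 1.031 atm.

P₃ ≈ 1.03 atm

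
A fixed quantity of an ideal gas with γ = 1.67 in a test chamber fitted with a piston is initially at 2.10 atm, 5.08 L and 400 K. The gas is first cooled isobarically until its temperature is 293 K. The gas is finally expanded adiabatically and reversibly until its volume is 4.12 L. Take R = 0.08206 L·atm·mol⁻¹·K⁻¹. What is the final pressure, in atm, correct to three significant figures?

P₃ ≈ 1.77 atm

Isobaric, so V/T is constant: P₂ = P₁; V₂ = V₁·(T₂/T₁) = 3.721 L.
Reversible adiabatic, γ = 1.67: T₃ = T₂·(V₂/V₃)^(γ−1) = 273.7 K; P₃ = P₂·(V₂/V₃)^γ = 1.772 atm.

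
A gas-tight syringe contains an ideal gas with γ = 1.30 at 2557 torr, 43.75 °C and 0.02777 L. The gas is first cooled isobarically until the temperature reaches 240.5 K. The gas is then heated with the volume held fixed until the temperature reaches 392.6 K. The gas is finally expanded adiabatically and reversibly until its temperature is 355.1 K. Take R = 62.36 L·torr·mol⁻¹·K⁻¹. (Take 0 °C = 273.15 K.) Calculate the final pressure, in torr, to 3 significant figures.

P₄ ≈ 2.70e+03 torr

Convert: T₁ = 316.9 K.
P constant ⇒ V ∝ T: P₂ = P₁; V₂ = V₁·(T₂/T₁) = 0.02108 L.
Isochoric, so P/T is constant: V₃ = V₂; P₃ = P₂·(T₃/T₂) = 4174 torr.
Adiabatic (γ = 1.30), T V^(γ−1) and P V^γ constant: P₄ = P₃·(T₄/T₃)^(γ/(γ−1)) = 2702 torr; V₄ = V₃·(T₃/T₄)^(1/(γ−1)) = 0.02945 L.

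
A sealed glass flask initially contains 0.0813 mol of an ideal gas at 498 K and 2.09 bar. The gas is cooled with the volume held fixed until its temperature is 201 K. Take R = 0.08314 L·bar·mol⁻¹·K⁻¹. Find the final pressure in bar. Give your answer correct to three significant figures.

From PV = nRT: V₁ = nRT₁/P₁ = 1.611 L.
Isochoric, so P/T is constant: V₂ = V₁; P₂ = P₁·(T₂/T₁) = 0.8436 bar.

P₂ ≈ 0.844 bar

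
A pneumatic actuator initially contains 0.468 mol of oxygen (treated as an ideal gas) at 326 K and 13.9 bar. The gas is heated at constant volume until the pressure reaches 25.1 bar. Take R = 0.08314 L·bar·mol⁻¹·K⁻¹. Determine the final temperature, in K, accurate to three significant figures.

T₂ ≈ 589 K

From PV = nRT: V₁ = nRT₁/P₁ = 0.9126 L.
Isochoric, so P/T is constant: V₂ = V₁; T₂ = T₁·(P₂/P₁) = 588.7 K.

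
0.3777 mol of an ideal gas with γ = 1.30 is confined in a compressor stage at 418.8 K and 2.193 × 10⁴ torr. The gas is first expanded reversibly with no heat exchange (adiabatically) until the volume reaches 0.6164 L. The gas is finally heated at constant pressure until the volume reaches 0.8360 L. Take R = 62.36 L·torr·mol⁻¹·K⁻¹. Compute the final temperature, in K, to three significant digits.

T₃ ≈ 517 K

From PV = nRT: V₁ = nRT₁/P₁ = 0.4498 L.
Adiabatic (γ = 1.30), T V^(γ−1) and P V^γ constant: T₂ = T₁·(V₁/V₂)^(γ−1) = 381.0 K; P₂ = P₁·(V₁/V₂)^γ = 1.456e+04 torr.
P constant ⇒ V ∝ T: P₃ = P₂; T₃ = T₂·(V₃/V₂) = 516.8 K.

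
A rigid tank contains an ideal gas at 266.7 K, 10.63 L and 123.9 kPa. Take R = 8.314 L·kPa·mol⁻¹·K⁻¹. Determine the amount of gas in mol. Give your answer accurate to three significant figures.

n ≈ 0.594 mol

PV = nRT ⇒ n = PV/(RT) = (123.9 × 10.63) / (8.314 × 266.7)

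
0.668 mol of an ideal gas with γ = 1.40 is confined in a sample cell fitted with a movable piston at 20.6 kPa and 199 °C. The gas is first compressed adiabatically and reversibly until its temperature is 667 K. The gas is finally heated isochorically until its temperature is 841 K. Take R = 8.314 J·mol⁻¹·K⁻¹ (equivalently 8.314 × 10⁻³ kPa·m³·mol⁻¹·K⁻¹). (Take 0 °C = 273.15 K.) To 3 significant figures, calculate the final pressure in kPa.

Convert: T₁ = 472.1 K.
From PV = nRT: V₁ = nRT₁/P₁ = 0.1273 m³.
Adiabatic (γ = 1.40), T V^(γ−1) and P V^γ constant: P₂ = P₁·(T₂/T₁)^(γ/(γ−1)) = 69.03 kPa; V₂ = V₁·(T₁/T₂)^(1/(γ−1)) = 0.05366 m³.
V constant ⇒ P ∝ T: V₃ = V₂; P₃ = P₂·(T₃/T₂) = 87.04 kPa.

P₃ ≈ 87.0 kPa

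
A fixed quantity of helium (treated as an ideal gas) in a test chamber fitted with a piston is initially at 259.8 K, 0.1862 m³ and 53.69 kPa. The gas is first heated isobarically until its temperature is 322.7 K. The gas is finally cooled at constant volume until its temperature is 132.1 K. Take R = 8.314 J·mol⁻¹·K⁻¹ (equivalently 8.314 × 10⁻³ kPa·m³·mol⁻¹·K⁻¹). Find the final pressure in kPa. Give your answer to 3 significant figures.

Isobaric, so V/T is constant: P₂ = P₁; V₂ = V₁·(T₂/T₁) = 0.2313 m³.
Isochoric, so P/T is constant: V₃ = V₂; P₃ = P₂·(T₃/T₂) = 21.98 kPa.

P₃ ≈ 22.0 kPa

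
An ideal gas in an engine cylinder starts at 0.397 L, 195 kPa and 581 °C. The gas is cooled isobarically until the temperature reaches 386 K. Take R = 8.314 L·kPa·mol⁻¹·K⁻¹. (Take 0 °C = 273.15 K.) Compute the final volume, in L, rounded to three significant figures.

V₂ ≈ 0.179 L

Convert: T₁ = 854.1 K.
Isobaric, so V/T is constant: P₂ = P₁; V₂ = V₁·(T₂/T₁) = 0.1794 L.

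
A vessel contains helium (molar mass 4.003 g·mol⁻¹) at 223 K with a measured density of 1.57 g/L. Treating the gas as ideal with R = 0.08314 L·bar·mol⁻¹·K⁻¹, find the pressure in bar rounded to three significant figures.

P ≈ 7.27 bar

ρ = PM/(RT) ⇒ P = ρRT/M = (1.57 × 0.08314 × 223.0) / 4.003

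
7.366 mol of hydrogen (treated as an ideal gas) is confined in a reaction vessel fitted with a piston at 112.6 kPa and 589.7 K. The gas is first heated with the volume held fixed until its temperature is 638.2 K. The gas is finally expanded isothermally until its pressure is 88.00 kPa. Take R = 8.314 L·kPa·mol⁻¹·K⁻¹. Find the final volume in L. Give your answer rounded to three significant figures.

From PV = nRT: V₁ = nRT₁/P₁ = 320.7 L.
Isochoric, so P/T is constant: V₂ = V₁; P₂ = P₁·(T₂/T₁) = 121.9 kPa.
T constant ⇒ Boyle's law P V = const: T₃ = T₂; V₃ = V₂·(P₂/P₃) = 444.1 L.

V₃ ≈ 444 L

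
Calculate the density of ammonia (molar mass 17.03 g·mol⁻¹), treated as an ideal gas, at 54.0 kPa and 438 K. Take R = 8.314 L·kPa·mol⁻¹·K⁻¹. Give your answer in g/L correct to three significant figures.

ρ ≈ 0.253 g/L

ρ = PM/(RT) = (54.0 × 17.03) / (8.314 × 438.0)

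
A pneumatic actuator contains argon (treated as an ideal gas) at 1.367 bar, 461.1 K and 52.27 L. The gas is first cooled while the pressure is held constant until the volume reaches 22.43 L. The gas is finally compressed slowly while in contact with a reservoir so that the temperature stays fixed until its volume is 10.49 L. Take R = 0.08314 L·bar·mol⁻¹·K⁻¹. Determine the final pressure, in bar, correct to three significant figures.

Isobaric, so V/T is constant: P₂ = P₁; T₂ = T₁·(V₂/V₁) = 197.9 K.
Isothermal, so P V is constant: T₃ = T₂; P₃ = P₂·(V₂/V₃) = 2.923 bar.

P₃ ≈ 2.92 bar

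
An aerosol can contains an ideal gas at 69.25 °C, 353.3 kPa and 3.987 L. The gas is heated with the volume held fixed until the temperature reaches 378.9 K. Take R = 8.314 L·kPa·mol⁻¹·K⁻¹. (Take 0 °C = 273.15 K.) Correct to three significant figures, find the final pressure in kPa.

P₂ ≈ 391 kPa

Convert: T₁ = 342.4 K.
Isochoric, so P/T is constant: V₂ = V₁; P₂ = P₁·(T₂/T₁) = 391.0 kPa.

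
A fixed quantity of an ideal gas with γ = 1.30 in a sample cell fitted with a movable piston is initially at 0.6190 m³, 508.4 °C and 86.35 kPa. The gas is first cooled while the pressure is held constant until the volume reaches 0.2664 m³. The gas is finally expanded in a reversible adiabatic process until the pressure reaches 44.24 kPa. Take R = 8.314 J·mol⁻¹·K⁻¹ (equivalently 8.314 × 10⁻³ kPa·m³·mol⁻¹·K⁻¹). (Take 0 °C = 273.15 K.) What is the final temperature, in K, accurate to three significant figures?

T₃ ≈ 288 K

Convert: T₁ = 781.5 K.
Isobaric, so V/T is constant: P₂ = P₁; T₂ = T₁·(V₂/V₁) = 336.4 K.
Adiabatic (γ = 1.30), T V^(γ−1) and P V^γ constant: T₃ = T₂·(P₃/P₂)^((γ−1)/γ) = 288.3 K; V₃ = V₂·(P₂/P₃)^(1/γ) = 0.4456 m³.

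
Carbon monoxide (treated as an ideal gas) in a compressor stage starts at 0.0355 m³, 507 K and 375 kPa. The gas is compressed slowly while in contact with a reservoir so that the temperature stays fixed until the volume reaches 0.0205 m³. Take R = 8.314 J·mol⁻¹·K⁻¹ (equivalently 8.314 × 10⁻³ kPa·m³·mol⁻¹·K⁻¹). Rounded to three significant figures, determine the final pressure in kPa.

T constant ⇒ Boyle's law P V = const: T₂ = T₁; P₂ = P₁·(V₁/V₂) = 649.4 kPa.

P₂ ≈ 649 kPa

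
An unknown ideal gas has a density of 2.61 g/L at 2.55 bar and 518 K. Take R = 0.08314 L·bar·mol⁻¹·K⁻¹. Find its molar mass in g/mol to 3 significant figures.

M ≈ 44.1 g/mol

ρ = PM/(RT) ⇒ M = ρRT/P = (2.61 × 0.08314 × 518.0) / 2.55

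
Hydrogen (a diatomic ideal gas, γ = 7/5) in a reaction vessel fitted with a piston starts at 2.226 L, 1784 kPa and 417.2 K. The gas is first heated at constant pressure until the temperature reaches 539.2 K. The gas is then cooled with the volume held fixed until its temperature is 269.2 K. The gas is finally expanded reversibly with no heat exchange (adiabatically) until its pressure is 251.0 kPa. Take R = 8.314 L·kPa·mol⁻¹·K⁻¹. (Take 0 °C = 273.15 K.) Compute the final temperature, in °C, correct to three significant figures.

T₄ ≈ -85.7 °C

Isobaric, so V/T is constant: P₂ = P₁; V₂ = V₁·(T₂/T₁) = 2.877 L.
Isochoric, so P/T is constant: V₃ = V₂; P₃ = P₂·(T₃/T₂) = 890.7 kPa.
Adiabatic (γ = 7/5), T V^(γ−1) and P V^γ constant: T₄ = T₃·(P₄/P₃)^((γ−1)/γ) = 187.5 K; V₄ = V₃·(P₃/P₄)^(1/γ) = 7.109 L.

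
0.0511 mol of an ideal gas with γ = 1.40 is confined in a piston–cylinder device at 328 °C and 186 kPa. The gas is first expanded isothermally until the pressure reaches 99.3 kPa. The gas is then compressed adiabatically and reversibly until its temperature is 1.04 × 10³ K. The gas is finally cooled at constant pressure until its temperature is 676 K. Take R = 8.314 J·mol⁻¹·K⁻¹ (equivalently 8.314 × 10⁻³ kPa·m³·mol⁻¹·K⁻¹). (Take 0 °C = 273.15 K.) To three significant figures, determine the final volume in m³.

V₄ ≈ 0.000425 m³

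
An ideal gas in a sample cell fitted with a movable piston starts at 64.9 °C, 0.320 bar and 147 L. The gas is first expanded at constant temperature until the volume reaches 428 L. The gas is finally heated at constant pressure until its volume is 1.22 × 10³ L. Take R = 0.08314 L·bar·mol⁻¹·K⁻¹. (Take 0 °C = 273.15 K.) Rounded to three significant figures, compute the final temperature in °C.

Convert: T₁ = 338.0 K.
Isothermal, so P V is constant: T₂ = T₁; P₂ = P₁·(V₁/V₂) = 0.1099 bar.
Isobaric, so V/T is constant: P₃ = P₂; T₃ = T₂·(V₃/V₂) = 963.6 K.

T₃ ≈ 690 °C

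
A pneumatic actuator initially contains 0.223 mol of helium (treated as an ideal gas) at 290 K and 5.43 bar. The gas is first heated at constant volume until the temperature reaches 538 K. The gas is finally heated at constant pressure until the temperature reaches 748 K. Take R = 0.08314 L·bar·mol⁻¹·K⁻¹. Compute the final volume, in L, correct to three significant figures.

V₃ ≈ 1.38 L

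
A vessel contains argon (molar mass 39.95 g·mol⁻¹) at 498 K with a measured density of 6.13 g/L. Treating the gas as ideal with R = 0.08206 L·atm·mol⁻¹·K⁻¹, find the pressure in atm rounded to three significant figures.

P ≈ 6.27 atm

ρ = PM/(RT) ⇒ P = ρRT/M = (6.13 × 0.08206 × 498.0) / 39.95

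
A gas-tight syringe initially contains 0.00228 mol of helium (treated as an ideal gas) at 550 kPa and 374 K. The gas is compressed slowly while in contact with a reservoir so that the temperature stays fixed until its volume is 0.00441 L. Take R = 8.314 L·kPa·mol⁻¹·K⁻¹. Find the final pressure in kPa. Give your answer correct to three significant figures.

From PV = nRT: V₁ = nRT₁/P₁ = 0.01289 L.
T constant ⇒ Boyle's law P V = const: T₂ = T₁; P₂ = P₁·(V₁/V₂) = 1608 kPa.

P₂ ≈ 1.61e+03 kPa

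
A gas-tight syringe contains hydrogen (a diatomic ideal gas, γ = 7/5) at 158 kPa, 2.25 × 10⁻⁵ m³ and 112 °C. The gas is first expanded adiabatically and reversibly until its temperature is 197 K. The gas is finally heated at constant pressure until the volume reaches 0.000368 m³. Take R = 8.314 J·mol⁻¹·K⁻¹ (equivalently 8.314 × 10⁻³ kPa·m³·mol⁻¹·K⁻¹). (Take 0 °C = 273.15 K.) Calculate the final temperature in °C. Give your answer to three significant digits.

Convert: T₁ = 385.1 K.
Reversible adiabatic, γ = 7/5: P₂ = P₁·(T₂/T₁)^(γ/(γ−1)) = 15.12 kPa; V₂ = V₁·(T₁/T₂)^(1/(γ−1)) = 0.0001203 m³.
P constant ⇒ V ∝ T: P₃ = P₂; T₃ = T₂·(V₃/V₂) = 602.9 K.

T₃ ≈ 330 °C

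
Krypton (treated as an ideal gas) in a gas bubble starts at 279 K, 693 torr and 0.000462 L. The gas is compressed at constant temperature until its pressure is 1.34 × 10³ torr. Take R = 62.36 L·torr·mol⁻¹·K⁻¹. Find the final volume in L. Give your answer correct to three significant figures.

V₂ ≈ 0.000239 L

Isothermal, so P V is constant: T₂ = T₁; V₂ = V₁·(P₁/P₂) = 0.0002389 L.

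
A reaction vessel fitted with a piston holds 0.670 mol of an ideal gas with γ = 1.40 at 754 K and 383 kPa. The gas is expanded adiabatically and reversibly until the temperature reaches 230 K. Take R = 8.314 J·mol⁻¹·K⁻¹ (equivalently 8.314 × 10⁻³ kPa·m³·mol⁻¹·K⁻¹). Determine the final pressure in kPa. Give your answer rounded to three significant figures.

P₂ ≈ 6.00 kPa

From PV = nRT: V₁ = nRT₁/P₁ = 0.01097 m³.
Adiabatic (γ = 1.40), T V^(γ−1) and P V^γ constant: P₂ = P₁·(T₂/T₁)^(γ/(γ−1)) = 6.004 kPa; V₂ = V₁·(T₁/T₂)^(1/(γ−1)) = 0.2134 m³.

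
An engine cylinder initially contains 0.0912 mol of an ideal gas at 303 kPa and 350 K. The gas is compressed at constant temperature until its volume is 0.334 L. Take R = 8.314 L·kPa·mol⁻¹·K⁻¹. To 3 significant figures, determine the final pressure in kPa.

P₂ ≈ 795 kPa

From PV = nRT: V₁ = nRT₁/P₁ = 0.8759 L.
T constant ⇒ Boyle's law P V = const: T₂ = T₁; P₂ = P₁·(V₁/V₂) = 794.6 kPa.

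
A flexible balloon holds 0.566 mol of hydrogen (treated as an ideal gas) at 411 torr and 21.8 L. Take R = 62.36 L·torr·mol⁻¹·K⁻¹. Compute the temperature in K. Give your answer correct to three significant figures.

PV = nRT ⇒ T = PV/(nR) = (411 × 21.8) / (0.566 × 62.36)

T ≈ 254 K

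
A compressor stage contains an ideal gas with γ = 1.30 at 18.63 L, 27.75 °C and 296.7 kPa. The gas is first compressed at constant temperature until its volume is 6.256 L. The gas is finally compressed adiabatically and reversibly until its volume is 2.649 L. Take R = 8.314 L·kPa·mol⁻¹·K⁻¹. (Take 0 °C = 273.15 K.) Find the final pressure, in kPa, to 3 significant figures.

Convert: T₁ = 300.9 K.
Isothermal, so P V is constant: T₂ = T₁; P₂ = P₁·(V₁/V₂) = 883.6 kPa.
Adiabatic (γ = 1.30), T V^(γ−1) and P V^γ constant: T₃ = T₂·(V₂/V₃)^(γ−1) = 389.4 K; P₃ = P₂·(V₂/V₃)^γ = 2700 kPa.

P₃ ≈ 2.70e+03 kPa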